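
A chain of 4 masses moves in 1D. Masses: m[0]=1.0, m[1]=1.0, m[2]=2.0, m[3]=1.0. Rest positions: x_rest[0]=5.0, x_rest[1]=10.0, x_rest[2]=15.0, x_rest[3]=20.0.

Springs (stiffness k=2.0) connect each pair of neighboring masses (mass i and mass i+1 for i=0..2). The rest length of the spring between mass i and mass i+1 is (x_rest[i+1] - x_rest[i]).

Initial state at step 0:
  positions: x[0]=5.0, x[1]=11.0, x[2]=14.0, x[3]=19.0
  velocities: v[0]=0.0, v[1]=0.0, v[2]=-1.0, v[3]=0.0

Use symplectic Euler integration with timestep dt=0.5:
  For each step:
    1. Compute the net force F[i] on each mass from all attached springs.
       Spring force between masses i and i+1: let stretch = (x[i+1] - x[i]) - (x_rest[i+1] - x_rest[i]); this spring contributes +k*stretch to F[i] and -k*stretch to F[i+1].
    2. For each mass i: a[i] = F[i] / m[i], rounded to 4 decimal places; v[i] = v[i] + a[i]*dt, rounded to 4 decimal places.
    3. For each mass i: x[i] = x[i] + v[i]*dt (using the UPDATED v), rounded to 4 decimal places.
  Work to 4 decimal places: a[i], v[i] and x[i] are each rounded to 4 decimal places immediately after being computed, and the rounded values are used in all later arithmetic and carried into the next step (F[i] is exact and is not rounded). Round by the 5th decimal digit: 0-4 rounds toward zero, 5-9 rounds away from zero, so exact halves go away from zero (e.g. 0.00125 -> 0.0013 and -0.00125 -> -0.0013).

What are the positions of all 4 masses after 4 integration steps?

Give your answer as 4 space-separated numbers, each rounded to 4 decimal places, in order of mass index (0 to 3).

Answer: 2.8438 9.5000 13.7813 19.0938

Derivation:
Step 0: x=[5.0000 11.0000 14.0000 19.0000] v=[0.0000 0.0000 -1.0000 0.0000]
Step 1: x=[5.5000 9.5000 14.0000 19.0000] v=[1.0000 -3.0000 0.0000 0.0000]
Step 2: x=[5.5000 8.2500 14.1250 19.0000] v=[0.0000 -2.5000 0.2500 0.0000]
Step 3: x=[4.3750 8.5625 14.0000 19.0625] v=[-2.2500 0.6250 -0.2500 0.1250]
Step 4: x=[2.8438 9.5000 13.7813 19.0938] v=[-3.0625 1.8750 -0.4375 0.0625]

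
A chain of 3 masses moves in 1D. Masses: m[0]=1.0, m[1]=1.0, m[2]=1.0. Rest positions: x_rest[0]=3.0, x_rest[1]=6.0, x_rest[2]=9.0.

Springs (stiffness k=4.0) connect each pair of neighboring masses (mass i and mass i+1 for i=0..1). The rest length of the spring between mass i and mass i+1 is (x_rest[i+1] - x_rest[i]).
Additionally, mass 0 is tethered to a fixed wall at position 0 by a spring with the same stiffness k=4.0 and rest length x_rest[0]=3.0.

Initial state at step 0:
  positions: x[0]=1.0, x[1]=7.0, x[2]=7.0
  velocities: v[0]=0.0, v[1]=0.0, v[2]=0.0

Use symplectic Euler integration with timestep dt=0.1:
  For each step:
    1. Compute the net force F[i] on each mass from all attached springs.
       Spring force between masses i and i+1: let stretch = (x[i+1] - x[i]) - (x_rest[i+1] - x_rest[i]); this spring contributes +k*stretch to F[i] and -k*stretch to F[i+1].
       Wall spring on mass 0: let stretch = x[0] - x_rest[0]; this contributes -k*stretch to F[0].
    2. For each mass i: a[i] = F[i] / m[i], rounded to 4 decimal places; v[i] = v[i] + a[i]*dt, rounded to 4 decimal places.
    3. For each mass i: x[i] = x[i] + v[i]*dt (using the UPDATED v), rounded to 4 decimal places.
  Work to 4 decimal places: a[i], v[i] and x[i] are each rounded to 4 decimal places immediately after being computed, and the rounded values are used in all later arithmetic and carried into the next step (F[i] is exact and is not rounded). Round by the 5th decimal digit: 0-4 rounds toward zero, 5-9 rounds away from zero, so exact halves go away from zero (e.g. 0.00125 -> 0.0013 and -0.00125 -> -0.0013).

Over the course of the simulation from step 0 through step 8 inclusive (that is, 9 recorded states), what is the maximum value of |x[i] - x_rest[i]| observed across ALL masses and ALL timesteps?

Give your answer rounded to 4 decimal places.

Step 0: x=[1.0000 7.0000 7.0000] v=[0.0000 0.0000 0.0000]
Step 1: x=[1.2000 6.7600 7.1200] v=[2.0000 -2.4000 1.2000]
Step 2: x=[1.5744 6.3120 7.3456] v=[3.7440 -4.4800 2.2560]
Step 3: x=[2.0753 5.7158 7.6499] v=[5.0093 -5.9616 3.0426]
Step 4: x=[2.6388 5.0514 7.9968] v=[5.6354 -6.6442 3.4690]
Step 5: x=[3.1933 4.4083 8.3459] v=[5.5449 -6.4311 3.4908]
Step 6: x=[3.6687 3.8741 8.6575] v=[4.7536 -5.3421 3.1158]
Step 7: x=[4.0055 3.5230 8.8977] v=[3.3683 -3.5109 2.4024]
Step 8: x=[4.1628 3.4062 9.0430] v=[1.5731 -1.1680 1.4525]
Max displacement = 2.5938

Answer: 2.5938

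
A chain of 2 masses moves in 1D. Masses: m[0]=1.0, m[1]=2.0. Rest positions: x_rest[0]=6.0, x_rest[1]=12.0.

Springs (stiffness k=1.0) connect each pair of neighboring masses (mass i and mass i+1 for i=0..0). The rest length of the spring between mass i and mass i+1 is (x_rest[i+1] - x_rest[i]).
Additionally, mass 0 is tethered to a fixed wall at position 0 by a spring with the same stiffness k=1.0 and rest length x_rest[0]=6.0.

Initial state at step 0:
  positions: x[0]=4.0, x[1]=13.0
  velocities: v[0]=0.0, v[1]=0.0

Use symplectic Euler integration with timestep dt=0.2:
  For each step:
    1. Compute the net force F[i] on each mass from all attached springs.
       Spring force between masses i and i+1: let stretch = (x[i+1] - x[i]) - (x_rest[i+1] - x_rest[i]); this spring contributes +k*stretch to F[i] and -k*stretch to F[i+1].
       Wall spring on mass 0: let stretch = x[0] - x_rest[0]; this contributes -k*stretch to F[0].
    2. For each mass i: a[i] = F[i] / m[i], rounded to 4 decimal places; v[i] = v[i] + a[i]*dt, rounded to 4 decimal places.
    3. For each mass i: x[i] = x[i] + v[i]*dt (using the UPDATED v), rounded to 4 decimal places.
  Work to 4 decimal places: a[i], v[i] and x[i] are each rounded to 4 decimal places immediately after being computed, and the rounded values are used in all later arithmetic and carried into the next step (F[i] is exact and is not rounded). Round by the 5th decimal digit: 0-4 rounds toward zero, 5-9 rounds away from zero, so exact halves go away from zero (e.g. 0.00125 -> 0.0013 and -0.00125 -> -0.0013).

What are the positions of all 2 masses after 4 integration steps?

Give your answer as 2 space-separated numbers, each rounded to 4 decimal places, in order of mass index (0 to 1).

Answer: 5.7356 12.4747

Derivation:
Step 0: x=[4.0000 13.0000] v=[0.0000 0.0000]
Step 1: x=[4.2000 12.9400] v=[1.0000 -0.3000]
Step 2: x=[4.5816 12.8252] v=[1.9080 -0.5740]
Step 3: x=[5.1097 12.6655] v=[2.6404 -0.7984]
Step 4: x=[5.7356 12.4747] v=[3.1296 -0.9540]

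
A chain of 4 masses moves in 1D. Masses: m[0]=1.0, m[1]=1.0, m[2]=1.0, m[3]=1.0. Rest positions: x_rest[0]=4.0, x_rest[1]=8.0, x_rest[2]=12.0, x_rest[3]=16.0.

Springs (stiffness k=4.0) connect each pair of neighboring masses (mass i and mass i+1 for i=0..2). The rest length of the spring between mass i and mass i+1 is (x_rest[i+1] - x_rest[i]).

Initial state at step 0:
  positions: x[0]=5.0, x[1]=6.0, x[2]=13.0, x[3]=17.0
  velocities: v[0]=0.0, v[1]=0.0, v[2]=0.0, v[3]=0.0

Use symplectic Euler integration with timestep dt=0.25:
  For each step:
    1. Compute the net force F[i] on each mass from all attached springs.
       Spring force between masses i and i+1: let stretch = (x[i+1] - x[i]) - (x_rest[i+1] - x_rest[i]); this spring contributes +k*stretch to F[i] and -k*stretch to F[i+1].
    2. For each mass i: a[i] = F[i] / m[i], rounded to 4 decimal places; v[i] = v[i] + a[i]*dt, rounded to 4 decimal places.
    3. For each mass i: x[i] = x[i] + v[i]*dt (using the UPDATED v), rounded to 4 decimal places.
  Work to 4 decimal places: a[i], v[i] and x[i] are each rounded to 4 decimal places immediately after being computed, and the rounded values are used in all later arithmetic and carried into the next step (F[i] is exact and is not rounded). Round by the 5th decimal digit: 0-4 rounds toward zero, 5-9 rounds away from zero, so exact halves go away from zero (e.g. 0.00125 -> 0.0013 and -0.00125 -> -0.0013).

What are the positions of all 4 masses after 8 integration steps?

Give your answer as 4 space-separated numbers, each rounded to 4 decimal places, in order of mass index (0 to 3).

Answer: 5.3978 8.1172 10.7951 16.6902

Derivation:
Step 0: x=[5.0000 6.0000 13.0000 17.0000] v=[0.0000 0.0000 0.0000 0.0000]
Step 1: x=[4.2500 7.5000 12.2500 17.0000] v=[-3.0000 6.0000 -3.0000 0.0000]
Step 2: x=[3.3125 9.3750 11.5000 16.8125] v=[-3.7500 7.5000 -3.0000 -0.7500]
Step 3: x=[2.8906 10.2656 11.5469 16.2969] v=[-1.6875 3.5625 0.1875 -2.0625]
Step 4: x=[3.3125 9.6328 12.4610 15.5938] v=[1.6875 -2.5312 3.6562 -2.8125]
Step 5: x=[4.3145 8.1270 13.4512 15.1075] v=[4.0078 -6.0233 3.9608 -1.9453]
Step 6: x=[5.2696 6.9991 13.5244 15.2071] v=[3.8203 -4.5116 0.2929 0.3984]
Step 7: x=[5.6571 7.0702 12.3870 15.8860] v=[1.5498 0.2842 -4.5497 2.7157]
Step 8: x=[5.3978 8.1172 10.7951 16.6902] v=[-1.0371 4.1879 -6.3675 3.2167]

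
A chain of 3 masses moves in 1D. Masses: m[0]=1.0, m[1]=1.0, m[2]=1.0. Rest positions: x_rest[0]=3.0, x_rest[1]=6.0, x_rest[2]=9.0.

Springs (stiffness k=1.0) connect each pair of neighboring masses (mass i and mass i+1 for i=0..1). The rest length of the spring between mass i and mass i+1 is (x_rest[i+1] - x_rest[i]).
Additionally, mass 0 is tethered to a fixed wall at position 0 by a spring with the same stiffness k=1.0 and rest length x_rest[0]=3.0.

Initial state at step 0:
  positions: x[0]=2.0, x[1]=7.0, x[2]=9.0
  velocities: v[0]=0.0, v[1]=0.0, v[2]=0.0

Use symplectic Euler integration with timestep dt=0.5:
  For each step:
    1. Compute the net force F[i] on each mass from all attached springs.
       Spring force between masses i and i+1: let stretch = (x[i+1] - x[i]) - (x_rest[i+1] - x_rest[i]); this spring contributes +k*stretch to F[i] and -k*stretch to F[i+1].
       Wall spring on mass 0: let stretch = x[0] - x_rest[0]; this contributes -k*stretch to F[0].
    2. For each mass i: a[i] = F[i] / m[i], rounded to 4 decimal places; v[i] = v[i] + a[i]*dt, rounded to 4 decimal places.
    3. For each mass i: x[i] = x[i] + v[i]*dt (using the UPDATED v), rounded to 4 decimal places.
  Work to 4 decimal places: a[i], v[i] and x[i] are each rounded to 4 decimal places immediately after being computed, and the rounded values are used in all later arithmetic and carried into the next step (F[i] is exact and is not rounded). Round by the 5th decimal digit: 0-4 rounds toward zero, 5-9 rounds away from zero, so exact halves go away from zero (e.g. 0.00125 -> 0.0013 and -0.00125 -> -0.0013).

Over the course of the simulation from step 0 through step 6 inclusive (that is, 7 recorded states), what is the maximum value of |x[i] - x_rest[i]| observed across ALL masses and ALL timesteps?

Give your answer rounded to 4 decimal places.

Step 0: x=[2.0000 7.0000 9.0000] v=[0.0000 0.0000 0.0000]
Step 1: x=[2.7500 6.2500 9.2500] v=[1.5000 -1.5000 0.5000]
Step 2: x=[3.6875 5.3750 9.5000] v=[1.8750 -1.7500 0.5000]
Step 3: x=[4.1250 5.1094 9.4688] v=[0.8750 -0.5313 -0.0625]
Step 4: x=[3.7774 5.6875 9.0977] v=[-0.6953 1.1562 -0.7422]
Step 5: x=[2.9629 6.6407 8.6241] v=[-1.6290 1.9063 -0.9473]
Step 6: x=[2.3271 7.1703 8.4046] v=[-1.2716 1.0591 -0.4390]
Max displacement = 1.1703

Answer: 1.1703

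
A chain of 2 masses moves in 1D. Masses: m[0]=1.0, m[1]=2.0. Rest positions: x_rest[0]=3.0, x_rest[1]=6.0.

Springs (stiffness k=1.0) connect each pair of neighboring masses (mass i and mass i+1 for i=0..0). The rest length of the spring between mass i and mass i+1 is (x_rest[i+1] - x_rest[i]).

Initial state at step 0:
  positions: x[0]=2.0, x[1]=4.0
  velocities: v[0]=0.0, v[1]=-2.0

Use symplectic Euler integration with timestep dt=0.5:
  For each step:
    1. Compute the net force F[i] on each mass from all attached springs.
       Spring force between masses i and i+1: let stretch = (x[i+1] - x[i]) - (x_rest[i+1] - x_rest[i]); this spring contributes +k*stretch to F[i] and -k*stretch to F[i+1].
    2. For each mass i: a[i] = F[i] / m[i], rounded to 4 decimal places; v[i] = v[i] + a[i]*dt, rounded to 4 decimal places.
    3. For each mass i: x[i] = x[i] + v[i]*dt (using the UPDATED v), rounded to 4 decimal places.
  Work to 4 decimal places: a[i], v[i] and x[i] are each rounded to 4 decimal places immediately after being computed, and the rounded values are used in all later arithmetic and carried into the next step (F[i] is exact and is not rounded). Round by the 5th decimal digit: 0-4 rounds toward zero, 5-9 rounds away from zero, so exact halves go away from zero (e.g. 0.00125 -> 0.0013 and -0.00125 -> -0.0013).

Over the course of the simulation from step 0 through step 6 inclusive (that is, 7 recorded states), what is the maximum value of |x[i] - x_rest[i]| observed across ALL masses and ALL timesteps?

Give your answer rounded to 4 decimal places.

Answer: 6.7389

Derivation:
Step 0: x=[2.0000 4.0000] v=[0.0000 -2.0000]
Step 1: x=[1.7500 3.1250] v=[-0.5000 -1.7500]
Step 2: x=[1.0938 2.4531] v=[-1.3125 -1.3438]
Step 3: x=[0.0274 1.9863] v=[-2.1329 -0.9336]
Step 4: x=[-1.2994 1.6497] v=[-2.6535 -0.6733]
Step 5: x=[-2.6389 1.3194] v=[-2.6790 -0.6606]
Step 6: x=[-3.7389 0.8693] v=[-2.1999 -0.9002]
Max displacement = 6.7389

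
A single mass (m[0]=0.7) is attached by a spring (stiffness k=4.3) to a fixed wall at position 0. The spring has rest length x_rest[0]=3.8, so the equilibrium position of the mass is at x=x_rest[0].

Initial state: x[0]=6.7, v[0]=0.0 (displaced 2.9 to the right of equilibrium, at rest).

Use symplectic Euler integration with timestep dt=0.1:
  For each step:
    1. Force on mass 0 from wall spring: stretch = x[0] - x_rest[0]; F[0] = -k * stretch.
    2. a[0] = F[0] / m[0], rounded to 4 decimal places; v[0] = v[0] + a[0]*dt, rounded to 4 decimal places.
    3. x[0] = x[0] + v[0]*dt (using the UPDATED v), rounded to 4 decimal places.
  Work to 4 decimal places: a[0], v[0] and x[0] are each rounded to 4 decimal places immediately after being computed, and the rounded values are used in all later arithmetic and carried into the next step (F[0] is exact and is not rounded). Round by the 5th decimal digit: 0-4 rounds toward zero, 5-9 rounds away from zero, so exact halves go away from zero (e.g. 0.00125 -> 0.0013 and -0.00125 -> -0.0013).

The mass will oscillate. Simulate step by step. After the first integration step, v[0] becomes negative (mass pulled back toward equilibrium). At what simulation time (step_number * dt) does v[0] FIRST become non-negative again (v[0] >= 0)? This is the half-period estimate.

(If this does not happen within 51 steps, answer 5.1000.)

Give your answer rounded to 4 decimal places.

Step 0: x=[6.7000] v=[0.0000]
Step 1: x=[6.5219] v=[-1.7814]
Step 2: x=[6.1766] v=[-3.4534]
Step 3: x=[5.6853] v=[-4.9133]
Step 4: x=[5.0782] v=[-6.0714]
Step 5: x=[4.3925] v=[-6.8566]
Step 6: x=[3.6704] v=[-7.2206]
Step 7: x=[2.9563] v=[-7.1410]
Step 8: x=[2.2940] v=[-6.6227]
Step 9: x=[1.7242] v=[-5.6976]
Step 10: x=[1.2820] v=[-4.4225]
Step 11: x=[0.9944] v=[-2.8757]
Step 12: x=[0.8792] v=[-1.1523]
Step 13: x=[0.9434] v=[0.6419]
First v>=0 after going negative at step 13, time=1.3000

Answer: 1.3000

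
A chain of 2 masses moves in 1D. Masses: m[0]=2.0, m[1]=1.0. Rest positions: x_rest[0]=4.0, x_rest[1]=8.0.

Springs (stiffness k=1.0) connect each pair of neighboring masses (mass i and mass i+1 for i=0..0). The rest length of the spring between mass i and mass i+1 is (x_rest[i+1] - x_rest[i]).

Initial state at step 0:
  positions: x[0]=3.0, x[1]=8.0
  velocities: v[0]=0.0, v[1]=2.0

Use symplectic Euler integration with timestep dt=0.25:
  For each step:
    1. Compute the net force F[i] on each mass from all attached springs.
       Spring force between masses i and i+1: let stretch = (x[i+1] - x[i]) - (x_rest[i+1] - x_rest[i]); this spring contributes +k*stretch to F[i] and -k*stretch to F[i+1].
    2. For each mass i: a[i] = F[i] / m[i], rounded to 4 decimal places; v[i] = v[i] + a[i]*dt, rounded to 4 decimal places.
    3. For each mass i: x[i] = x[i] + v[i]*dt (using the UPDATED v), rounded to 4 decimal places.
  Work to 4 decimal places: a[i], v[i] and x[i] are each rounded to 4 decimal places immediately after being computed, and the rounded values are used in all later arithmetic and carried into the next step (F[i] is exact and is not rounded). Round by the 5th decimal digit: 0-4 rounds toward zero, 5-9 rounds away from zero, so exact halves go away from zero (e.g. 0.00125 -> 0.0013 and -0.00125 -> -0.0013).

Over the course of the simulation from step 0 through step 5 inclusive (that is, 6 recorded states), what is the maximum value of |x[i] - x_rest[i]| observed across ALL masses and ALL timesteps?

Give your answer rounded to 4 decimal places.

Step 0: x=[3.0000 8.0000] v=[0.0000 2.0000]
Step 1: x=[3.0313 8.4375] v=[0.1250 1.7500]
Step 2: x=[3.1065 8.7871] v=[0.3008 1.3985]
Step 3: x=[3.2342 9.0317] v=[0.5109 0.9784]
Step 4: x=[3.4181 9.1640] v=[0.7356 0.5290]
Step 5: x=[3.6566 9.1871] v=[0.9539 0.0925]
Max displacement = 1.1871

Answer: 1.1871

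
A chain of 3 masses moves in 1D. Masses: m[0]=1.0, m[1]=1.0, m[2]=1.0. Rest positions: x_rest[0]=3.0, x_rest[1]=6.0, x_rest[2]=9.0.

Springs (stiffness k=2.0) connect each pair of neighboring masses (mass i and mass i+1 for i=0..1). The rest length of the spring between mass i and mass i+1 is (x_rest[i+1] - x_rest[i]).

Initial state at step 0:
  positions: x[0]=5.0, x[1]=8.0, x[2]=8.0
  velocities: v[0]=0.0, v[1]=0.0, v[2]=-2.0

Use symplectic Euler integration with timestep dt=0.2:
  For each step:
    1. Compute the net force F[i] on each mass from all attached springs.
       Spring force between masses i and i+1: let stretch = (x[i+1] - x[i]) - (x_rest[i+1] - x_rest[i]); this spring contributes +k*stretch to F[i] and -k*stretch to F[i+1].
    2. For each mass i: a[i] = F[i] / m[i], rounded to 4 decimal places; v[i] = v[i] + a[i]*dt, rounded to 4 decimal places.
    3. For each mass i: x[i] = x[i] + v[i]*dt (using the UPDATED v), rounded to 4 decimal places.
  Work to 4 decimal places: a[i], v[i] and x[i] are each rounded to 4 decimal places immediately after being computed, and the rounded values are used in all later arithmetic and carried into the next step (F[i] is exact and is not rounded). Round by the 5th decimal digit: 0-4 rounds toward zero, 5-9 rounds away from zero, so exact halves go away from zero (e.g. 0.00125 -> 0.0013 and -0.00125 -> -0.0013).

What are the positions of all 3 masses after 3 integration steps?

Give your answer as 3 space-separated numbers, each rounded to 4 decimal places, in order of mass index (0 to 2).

Step 0: x=[5.0000 8.0000 8.0000] v=[0.0000 0.0000 -2.0000]
Step 1: x=[5.0000 7.7600 7.8400] v=[0.0000 -1.2000 -0.8000]
Step 2: x=[4.9808 7.3056 7.9136] v=[-0.0960 -2.2720 0.3680]
Step 3: x=[4.9076 6.7139 8.1786] v=[-0.3661 -2.9587 1.3248]

Answer: 4.9076 6.7139 8.1786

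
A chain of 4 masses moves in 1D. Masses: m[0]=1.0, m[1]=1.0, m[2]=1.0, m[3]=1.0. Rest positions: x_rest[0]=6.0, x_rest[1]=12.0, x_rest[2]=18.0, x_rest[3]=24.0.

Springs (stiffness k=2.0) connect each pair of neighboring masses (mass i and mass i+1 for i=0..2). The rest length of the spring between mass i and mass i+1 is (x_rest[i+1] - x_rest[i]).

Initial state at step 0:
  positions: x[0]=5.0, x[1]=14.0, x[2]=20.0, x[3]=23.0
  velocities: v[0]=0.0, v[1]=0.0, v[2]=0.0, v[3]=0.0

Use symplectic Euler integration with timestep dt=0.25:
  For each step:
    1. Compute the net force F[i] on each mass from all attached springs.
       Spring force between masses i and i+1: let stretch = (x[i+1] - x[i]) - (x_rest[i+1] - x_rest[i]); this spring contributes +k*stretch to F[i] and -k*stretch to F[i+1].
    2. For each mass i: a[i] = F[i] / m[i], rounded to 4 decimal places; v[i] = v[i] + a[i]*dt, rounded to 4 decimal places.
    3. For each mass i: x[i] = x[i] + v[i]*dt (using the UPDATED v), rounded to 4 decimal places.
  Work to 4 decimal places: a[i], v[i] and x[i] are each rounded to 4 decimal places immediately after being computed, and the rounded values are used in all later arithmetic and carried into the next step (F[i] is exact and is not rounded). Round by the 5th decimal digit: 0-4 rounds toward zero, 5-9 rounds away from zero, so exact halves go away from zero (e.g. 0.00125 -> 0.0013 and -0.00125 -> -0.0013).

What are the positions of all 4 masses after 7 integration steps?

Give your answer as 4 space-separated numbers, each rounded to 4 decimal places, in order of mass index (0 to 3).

Answer: 7.7347 11.2655 17.2655 25.7347

Derivation:
Step 0: x=[5.0000 14.0000 20.0000 23.0000] v=[0.0000 0.0000 0.0000 0.0000]
Step 1: x=[5.3750 13.6250 19.6250 23.3750] v=[1.5000 -1.5000 -1.5000 1.5000]
Step 2: x=[6.0313 12.9688 18.9688 24.0313] v=[2.6250 -2.6250 -2.6250 2.6250]
Step 3: x=[6.8048 12.1954 18.1954 24.8048] v=[3.0938 -3.0938 -3.0938 3.0938]
Step 4: x=[7.5021 11.4981 17.4981 25.5021] v=[2.7891 -2.7891 -2.7891 2.7891]
Step 5: x=[7.9489 11.0513 17.0513 25.9489] v=[1.7871 -1.7871 -1.7871 1.7871]
Step 6: x=[8.0335 10.9667 16.9667 26.0335] v=[0.3383 -0.3383 -0.3383 0.3383]
Step 7: x=[7.7347 11.2655 17.2655 25.7347] v=[-1.1951 1.1951 1.1951 -1.1951]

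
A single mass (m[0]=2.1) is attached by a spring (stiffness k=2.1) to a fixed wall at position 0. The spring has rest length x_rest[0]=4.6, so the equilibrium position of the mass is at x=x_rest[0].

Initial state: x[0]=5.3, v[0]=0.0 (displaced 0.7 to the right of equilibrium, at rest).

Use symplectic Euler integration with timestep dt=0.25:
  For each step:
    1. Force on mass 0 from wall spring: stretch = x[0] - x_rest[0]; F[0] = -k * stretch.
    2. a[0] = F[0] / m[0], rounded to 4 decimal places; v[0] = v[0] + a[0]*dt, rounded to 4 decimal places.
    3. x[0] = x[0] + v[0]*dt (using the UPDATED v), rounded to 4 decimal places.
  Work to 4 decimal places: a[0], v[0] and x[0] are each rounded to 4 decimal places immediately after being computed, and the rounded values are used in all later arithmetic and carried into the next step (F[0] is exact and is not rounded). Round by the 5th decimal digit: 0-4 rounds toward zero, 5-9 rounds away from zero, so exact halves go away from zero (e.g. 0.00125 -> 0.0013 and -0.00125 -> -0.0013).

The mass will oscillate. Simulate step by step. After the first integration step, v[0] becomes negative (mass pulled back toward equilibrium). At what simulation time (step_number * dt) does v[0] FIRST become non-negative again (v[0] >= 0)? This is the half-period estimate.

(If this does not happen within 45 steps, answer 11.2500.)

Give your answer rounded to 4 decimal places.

Step 0: x=[5.3000] v=[0.0000]
Step 1: x=[5.2563] v=[-0.1750]
Step 2: x=[5.1715] v=[-0.3391]
Step 3: x=[5.0510] v=[-0.4820]
Step 4: x=[4.9023] v=[-0.5948]
Step 5: x=[4.7347] v=[-0.6704]
Step 6: x=[4.5587] v=[-0.7041]
Step 7: x=[4.3853] v=[-0.6938]
Step 8: x=[4.2253] v=[-0.6401]
Step 9: x=[4.0887] v=[-0.5464]
Step 10: x=[3.9841] v=[-0.4186]
Step 11: x=[3.9180] v=[-0.2646]
Step 12: x=[3.8945] v=[-0.0941]
Step 13: x=[3.9151] v=[0.0823]
First v>=0 after going negative at step 13, time=3.2500

Answer: 3.2500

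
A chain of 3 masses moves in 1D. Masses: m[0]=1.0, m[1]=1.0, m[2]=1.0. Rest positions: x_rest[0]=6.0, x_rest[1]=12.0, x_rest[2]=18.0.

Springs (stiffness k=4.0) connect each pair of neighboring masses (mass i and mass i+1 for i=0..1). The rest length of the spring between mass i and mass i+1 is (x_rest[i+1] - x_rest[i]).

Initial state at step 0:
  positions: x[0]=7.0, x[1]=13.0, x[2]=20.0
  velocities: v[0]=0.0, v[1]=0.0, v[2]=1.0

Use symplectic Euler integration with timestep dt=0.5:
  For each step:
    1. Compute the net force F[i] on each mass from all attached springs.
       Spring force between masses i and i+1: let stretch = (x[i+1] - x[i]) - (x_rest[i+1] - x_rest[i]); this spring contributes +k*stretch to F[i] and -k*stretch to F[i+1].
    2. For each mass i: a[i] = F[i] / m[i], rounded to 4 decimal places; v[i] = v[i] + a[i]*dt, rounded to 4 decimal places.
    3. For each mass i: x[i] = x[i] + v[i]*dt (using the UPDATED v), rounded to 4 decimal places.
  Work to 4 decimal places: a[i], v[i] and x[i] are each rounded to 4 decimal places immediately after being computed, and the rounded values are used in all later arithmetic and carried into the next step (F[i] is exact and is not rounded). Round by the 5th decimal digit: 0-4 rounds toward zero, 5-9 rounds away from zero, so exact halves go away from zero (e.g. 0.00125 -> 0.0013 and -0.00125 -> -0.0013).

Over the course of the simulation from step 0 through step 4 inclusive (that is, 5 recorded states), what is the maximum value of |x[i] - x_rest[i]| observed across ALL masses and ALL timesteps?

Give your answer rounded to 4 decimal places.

Answer: 2.5000

Derivation:
Step 0: x=[7.0000 13.0000 20.0000] v=[0.0000 0.0000 1.0000]
Step 1: x=[7.0000 14.0000 19.5000] v=[0.0000 2.0000 -1.0000]
Step 2: x=[8.0000 13.5000 19.5000] v=[2.0000 -1.0000 0.0000]
Step 3: x=[8.5000 13.5000 19.5000] v=[1.0000 0.0000 0.0000]
Step 4: x=[8.0000 14.5000 19.5000] v=[-1.0000 2.0000 0.0000]
Max displacement = 2.5000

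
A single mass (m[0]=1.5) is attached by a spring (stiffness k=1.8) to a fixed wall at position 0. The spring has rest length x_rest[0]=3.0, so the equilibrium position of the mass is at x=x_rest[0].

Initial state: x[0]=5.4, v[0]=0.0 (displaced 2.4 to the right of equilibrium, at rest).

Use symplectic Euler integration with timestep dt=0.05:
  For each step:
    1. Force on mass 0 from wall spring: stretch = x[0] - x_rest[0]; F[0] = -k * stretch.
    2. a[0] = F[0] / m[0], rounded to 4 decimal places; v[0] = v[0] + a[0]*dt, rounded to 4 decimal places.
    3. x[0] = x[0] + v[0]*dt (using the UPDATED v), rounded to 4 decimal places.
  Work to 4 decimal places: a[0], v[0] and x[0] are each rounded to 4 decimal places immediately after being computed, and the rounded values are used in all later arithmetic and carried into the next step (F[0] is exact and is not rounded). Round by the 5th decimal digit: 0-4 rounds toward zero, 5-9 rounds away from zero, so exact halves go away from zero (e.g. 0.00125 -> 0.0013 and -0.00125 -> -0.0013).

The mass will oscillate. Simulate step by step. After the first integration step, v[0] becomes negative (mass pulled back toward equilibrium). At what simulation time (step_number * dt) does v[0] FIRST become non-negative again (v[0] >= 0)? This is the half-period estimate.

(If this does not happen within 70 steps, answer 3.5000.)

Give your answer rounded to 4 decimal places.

Step 0: x=[5.4000] v=[0.0000]
Step 1: x=[5.3928] v=[-0.1440]
Step 2: x=[5.3784] v=[-0.2876]
Step 3: x=[5.3569] v=[-0.4303]
Step 4: x=[5.3283] v=[-0.5717]
Step 5: x=[5.2927] v=[-0.7114]
Step 6: x=[5.2503] v=[-0.8490]
Step 7: x=[5.2011] v=[-0.9840]
Step 8: x=[5.1453] v=[-1.1161]
Step 9: x=[5.0831] v=[-1.2448]
Step 10: x=[5.0146] v=[-1.3698]
Step 11: x=[4.9401] v=[-1.4907]
Step 12: x=[4.8597] v=[-1.6071]
Step 13: x=[4.7738] v=[-1.7187]
Step 14: x=[4.6825] v=[-1.8251]
Step 15: x=[4.5862] v=[-1.9261]
Step 16: x=[4.4851] v=[-2.0213]
Step 17: x=[4.3796] v=[-2.1104]
Step 18: x=[4.2699] v=[-2.1932]
Step 19: x=[4.1564] v=[-2.2694]
Step 20: x=[4.0395] v=[-2.3388]
Step 21: x=[3.9194] v=[-2.4012]
Step 22: x=[3.7966] v=[-2.4564]
Step 23: x=[3.6714] v=[-2.5042]
Step 24: x=[3.5442] v=[-2.5445]
Step 25: x=[3.4153] v=[-2.5772]
Step 26: x=[3.2852] v=[-2.6021]
Step 27: x=[3.1542] v=[-2.6192]
Step 28: x=[3.0228] v=[-2.6285]
Step 29: x=[2.8913] v=[-2.6299]
Step 30: x=[2.7601] v=[-2.6234]
Step 31: x=[2.6297] v=[-2.6090]
Step 32: x=[2.5004] v=[-2.5868]
Step 33: x=[2.3726] v=[-2.5568]
Step 34: x=[2.2466] v=[-2.5192]
Step 35: x=[2.1229] v=[-2.4740]
Step 36: x=[2.0018] v=[-2.4214]
Step 37: x=[1.8837] v=[-2.3615]
Step 38: x=[1.7690] v=[-2.2945]
Step 39: x=[1.6580] v=[-2.2206]
Step 40: x=[1.5510] v=[-2.1401]
Step 41: x=[1.4483] v=[-2.0532]
Step 42: x=[1.3503] v=[-1.9601]
Step 43: x=[1.2572] v=[-1.8611]
Step 44: x=[1.1694] v=[-1.7565]
Step 45: x=[1.0871] v=[-1.6467]
Step 46: x=[1.0105] v=[-1.5319]
Step 47: x=[0.9399] v=[-1.4125]
Step 48: x=[0.8755] v=[-1.2889]
Step 49: x=[0.8174] v=[-1.1614]
Step 50: x=[0.7659] v=[-1.0304]
Step 51: x=[0.7211] v=[-0.8964]
Step 52: x=[0.6831] v=[-0.7597]
Step 53: x=[0.6521] v=[-0.6207]
Step 54: x=[0.6281] v=[-0.4798]
Step 55: x=[0.6112] v=[-0.3375]
Step 56: x=[0.6015] v=[-0.1942]
Step 57: x=[0.5990] v=[-0.0503]
Step 58: x=[0.6037] v=[0.0938]
First v>=0 after going negative at step 58, time=2.9000

Answer: 2.9000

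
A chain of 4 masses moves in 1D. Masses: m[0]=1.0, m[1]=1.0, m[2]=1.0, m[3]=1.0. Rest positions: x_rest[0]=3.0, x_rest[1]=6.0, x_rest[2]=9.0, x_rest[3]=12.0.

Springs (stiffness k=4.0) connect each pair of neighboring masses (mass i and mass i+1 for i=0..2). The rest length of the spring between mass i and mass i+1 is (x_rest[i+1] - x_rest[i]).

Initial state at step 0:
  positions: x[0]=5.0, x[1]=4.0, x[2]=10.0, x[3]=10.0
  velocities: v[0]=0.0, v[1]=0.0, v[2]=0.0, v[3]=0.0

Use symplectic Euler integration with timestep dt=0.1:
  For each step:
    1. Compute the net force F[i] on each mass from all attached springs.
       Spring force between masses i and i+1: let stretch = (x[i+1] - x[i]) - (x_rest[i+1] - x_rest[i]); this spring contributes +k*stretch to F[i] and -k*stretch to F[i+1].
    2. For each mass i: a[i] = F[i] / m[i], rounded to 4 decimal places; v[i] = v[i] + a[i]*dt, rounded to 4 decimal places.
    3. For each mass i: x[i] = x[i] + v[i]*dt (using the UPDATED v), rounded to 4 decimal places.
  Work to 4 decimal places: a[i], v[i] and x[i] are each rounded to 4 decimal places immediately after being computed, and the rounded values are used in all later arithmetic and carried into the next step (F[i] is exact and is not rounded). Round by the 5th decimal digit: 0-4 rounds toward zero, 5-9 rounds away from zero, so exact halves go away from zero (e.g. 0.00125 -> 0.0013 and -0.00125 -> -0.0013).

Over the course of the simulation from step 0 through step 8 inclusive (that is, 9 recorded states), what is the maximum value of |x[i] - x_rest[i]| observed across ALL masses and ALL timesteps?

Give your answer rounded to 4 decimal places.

Answer: 2.2133

Derivation:
Step 0: x=[5.0000 4.0000 10.0000 10.0000] v=[0.0000 0.0000 0.0000 0.0000]
Step 1: x=[4.8400 4.2800 9.7600 10.1200] v=[-1.6000 2.8000 -2.4000 1.2000]
Step 2: x=[4.5376 4.8016 9.3152 10.3456] v=[-3.0240 5.2160 -4.4480 2.2560]
Step 3: x=[4.1258 5.4932 8.7311 10.6500] v=[-4.1184 6.9158 -5.8413 3.0438]
Step 4: x=[3.6487 6.2596 8.0942 10.9976] v=[-4.7714 7.6640 -6.3689 3.4762]
Step 5: x=[3.1560 6.9950 7.5001 11.3491] v=[-4.9270 7.3535 -5.9414 3.5148]
Step 6: x=[2.6969 7.5970 7.0397 11.6666] v=[-4.5914 6.0199 -4.6038 3.1752]
Step 7: x=[2.3138 7.9807 6.7867 11.9190] v=[-3.8314 3.8369 -2.5301 2.5244]
Step 8: x=[2.0373 8.0900 6.7867 12.0862] v=[-2.7646 1.0925 0.0004 1.6715]
Max displacement = 2.2133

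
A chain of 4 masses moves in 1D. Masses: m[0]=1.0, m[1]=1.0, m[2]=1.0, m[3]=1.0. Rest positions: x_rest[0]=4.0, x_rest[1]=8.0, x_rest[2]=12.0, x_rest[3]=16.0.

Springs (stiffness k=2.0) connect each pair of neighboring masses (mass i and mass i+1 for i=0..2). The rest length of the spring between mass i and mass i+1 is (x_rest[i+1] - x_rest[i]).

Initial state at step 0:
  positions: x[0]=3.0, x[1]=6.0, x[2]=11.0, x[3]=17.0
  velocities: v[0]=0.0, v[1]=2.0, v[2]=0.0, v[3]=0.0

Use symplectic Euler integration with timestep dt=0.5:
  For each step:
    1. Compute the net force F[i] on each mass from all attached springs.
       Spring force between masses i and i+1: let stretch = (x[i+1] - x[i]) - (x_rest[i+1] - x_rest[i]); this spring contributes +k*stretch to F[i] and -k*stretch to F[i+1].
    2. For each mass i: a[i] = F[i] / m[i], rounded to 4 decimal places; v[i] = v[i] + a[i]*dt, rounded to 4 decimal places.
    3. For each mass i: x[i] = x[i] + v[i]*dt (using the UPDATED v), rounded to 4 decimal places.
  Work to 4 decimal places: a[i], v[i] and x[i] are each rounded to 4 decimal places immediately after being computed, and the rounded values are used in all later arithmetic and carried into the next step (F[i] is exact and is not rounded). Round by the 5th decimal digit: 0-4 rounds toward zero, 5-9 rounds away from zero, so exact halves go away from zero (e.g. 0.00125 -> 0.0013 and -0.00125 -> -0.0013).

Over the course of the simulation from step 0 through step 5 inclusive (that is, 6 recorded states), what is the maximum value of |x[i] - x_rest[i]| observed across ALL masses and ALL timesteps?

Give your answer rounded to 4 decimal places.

Answer: 2.5625

Derivation:
Step 0: x=[3.0000 6.0000 11.0000 17.0000] v=[0.0000 2.0000 0.0000 0.0000]
Step 1: x=[2.5000 8.0000 11.5000 16.0000] v=[-1.0000 4.0000 1.0000 -2.0000]
Step 2: x=[2.7500 9.0000 12.5000 14.7500] v=[0.5000 2.0000 2.0000 -2.5000]
Step 3: x=[4.1250 8.6250 12.8750 14.3750] v=[2.7500 -0.7500 0.7500 -0.7500]
Step 4: x=[5.7500 8.1250 11.8750 15.2500] v=[3.2500 -1.0000 -2.0000 1.7500]
Step 5: x=[6.5625 8.3125 10.6875 16.4375] v=[1.6250 0.3750 -2.3750 2.3750]
Max displacement = 2.5625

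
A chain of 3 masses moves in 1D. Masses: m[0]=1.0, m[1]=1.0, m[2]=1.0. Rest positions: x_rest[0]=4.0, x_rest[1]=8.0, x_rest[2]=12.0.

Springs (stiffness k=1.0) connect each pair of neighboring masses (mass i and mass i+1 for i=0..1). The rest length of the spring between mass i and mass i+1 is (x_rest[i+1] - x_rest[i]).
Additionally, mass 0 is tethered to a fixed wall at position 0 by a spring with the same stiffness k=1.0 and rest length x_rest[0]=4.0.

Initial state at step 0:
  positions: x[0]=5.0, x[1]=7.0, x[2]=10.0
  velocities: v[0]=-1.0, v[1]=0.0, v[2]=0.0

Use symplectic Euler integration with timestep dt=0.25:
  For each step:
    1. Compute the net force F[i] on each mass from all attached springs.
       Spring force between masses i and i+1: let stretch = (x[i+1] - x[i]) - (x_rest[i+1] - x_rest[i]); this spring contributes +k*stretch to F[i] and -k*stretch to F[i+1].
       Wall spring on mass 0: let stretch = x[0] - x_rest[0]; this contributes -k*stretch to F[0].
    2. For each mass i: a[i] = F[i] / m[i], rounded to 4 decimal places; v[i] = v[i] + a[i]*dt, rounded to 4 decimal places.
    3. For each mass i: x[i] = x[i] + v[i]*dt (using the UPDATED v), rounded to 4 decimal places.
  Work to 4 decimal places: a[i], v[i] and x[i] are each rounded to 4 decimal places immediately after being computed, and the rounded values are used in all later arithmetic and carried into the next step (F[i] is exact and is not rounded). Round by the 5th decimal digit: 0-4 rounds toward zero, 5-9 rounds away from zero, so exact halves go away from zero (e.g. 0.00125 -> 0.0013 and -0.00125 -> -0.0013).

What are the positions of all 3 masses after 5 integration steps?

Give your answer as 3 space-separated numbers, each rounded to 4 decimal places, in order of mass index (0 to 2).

Answer: 2.3075 7.2492 10.8947

Derivation:
Step 0: x=[5.0000 7.0000 10.0000] v=[-1.0000 0.0000 0.0000]
Step 1: x=[4.5625 7.0625 10.0625] v=[-1.7500 0.2500 0.2500]
Step 2: x=[3.9961 7.1563 10.1875] v=[-2.2656 0.3750 0.5000]
Step 3: x=[3.3775 7.2420 10.3731] v=[-2.4746 0.3428 0.7422]
Step 4: x=[2.7893 7.2819 10.6130] v=[-2.3529 0.1595 0.9594]
Step 5: x=[2.3075 7.2492 10.8947] v=[-1.9271 -0.1309 1.1266]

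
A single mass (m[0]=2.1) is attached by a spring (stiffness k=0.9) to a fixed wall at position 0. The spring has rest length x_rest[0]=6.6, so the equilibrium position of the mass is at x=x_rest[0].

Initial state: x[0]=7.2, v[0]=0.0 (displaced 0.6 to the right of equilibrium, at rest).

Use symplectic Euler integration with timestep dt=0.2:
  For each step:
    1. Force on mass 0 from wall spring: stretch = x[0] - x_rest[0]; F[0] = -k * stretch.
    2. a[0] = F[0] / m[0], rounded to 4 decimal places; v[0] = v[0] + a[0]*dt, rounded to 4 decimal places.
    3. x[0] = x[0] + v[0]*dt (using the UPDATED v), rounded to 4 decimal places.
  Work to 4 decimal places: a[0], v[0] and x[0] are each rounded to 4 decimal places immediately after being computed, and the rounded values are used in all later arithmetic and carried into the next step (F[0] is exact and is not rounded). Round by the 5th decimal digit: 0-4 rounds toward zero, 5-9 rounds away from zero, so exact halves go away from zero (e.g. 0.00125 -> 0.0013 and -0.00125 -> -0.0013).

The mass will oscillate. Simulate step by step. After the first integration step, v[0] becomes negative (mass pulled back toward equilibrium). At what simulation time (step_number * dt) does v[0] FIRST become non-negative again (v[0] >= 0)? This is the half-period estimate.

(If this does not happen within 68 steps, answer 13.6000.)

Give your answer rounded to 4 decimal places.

Answer: 4.8000

Derivation:
Step 0: x=[7.2000] v=[0.0000]
Step 1: x=[7.1897] v=[-0.0514]
Step 2: x=[7.1693] v=[-0.1019]
Step 3: x=[7.1392] v=[-0.1507]
Step 4: x=[7.0998] v=[-0.1969]
Step 5: x=[7.0519] v=[-0.2397]
Step 6: x=[6.9962] v=[-0.2784]
Step 7: x=[6.9337] v=[-0.3124]
Step 8: x=[6.8655] v=[-0.3410]
Step 9: x=[6.7927] v=[-0.3638]
Step 10: x=[6.7166] v=[-0.3803]
Step 11: x=[6.6385] v=[-0.3903]
Step 12: x=[6.5598] v=[-0.3936]
Step 13: x=[6.4818] v=[-0.3902]
Step 14: x=[6.4058] v=[-0.3801]
Step 15: x=[6.3331] v=[-0.3635]
Step 16: x=[6.2650] v=[-0.3406]
Step 17: x=[6.2026] v=[-0.3119]
Step 18: x=[6.1470] v=[-0.2778]
Step 19: x=[6.0992] v=[-0.2390]
Step 20: x=[6.0600] v=[-0.1961]
Step 21: x=[6.0300] v=[-0.1498]
Step 22: x=[6.0098] v=[-0.1009]
Step 23: x=[5.9997] v=[-0.0503]
Step 24: x=[5.9999] v=[0.0012]
First v>=0 after going negative at step 24, time=4.8000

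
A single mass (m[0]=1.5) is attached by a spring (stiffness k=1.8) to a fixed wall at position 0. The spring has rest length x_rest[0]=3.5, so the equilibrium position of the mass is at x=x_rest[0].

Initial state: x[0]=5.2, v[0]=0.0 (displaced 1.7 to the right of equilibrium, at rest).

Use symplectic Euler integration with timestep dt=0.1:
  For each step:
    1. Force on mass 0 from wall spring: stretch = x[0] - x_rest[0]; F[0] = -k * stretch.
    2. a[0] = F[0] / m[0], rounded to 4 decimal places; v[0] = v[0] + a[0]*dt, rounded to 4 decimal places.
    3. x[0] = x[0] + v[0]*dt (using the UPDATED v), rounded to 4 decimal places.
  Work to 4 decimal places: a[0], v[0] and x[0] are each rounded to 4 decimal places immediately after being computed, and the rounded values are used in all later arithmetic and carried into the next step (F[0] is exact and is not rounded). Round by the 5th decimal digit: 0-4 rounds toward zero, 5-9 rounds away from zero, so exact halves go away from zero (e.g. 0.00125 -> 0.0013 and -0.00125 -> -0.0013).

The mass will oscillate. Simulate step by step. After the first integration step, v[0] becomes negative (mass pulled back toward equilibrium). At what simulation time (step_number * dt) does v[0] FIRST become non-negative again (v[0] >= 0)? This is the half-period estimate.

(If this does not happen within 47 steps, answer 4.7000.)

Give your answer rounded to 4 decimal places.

Step 0: x=[5.2000] v=[0.0000]
Step 1: x=[5.1796] v=[-0.2040]
Step 2: x=[5.1390] v=[-0.4056]
Step 3: x=[5.0788] v=[-0.6023]
Step 4: x=[4.9996] v=[-0.7918]
Step 5: x=[4.9024] v=[-0.9718]
Step 6: x=[4.7884] v=[-1.1401]
Step 7: x=[4.6589] v=[-1.2947]
Step 8: x=[4.5155] v=[-1.4338]
Step 9: x=[4.3599] v=[-1.5557]
Step 10: x=[4.1940] v=[-1.6589]
Step 11: x=[4.0198] v=[-1.7422]
Step 12: x=[3.8393] v=[-1.8046]
Step 13: x=[3.6548] v=[-1.8453]
Step 14: x=[3.4684] v=[-1.8639]
Step 15: x=[3.2824] v=[-1.8601]
Step 16: x=[3.0990] v=[-1.8340]
Step 17: x=[2.9204] v=[-1.7859]
Step 18: x=[2.7488] v=[-1.7164]
Step 19: x=[2.5862] v=[-1.6263]
Step 20: x=[2.4345] v=[-1.5166]
Step 21: x=[2.2956] v=[-1.3887]
Step 22: x=[2.1712] v=[-1.2442]
Step 23: x=[2.0627] v=[-1.0847]
Step 24: x=[1.9715] v=[-0.9122]
Step 25: x=[1.8986] v=[-0.7288]
Step 26: x=[1.8449] v=[-0.5366]
Step 27: x=[1.8111] v=[-0.3380]
Step 28: x=[1.7976] v=[-0.1353]
Step 29: x=[1.8045] v=[0.0690]
First v>=0 after going negative at step 29, time=2.9000

Answer: 2.9000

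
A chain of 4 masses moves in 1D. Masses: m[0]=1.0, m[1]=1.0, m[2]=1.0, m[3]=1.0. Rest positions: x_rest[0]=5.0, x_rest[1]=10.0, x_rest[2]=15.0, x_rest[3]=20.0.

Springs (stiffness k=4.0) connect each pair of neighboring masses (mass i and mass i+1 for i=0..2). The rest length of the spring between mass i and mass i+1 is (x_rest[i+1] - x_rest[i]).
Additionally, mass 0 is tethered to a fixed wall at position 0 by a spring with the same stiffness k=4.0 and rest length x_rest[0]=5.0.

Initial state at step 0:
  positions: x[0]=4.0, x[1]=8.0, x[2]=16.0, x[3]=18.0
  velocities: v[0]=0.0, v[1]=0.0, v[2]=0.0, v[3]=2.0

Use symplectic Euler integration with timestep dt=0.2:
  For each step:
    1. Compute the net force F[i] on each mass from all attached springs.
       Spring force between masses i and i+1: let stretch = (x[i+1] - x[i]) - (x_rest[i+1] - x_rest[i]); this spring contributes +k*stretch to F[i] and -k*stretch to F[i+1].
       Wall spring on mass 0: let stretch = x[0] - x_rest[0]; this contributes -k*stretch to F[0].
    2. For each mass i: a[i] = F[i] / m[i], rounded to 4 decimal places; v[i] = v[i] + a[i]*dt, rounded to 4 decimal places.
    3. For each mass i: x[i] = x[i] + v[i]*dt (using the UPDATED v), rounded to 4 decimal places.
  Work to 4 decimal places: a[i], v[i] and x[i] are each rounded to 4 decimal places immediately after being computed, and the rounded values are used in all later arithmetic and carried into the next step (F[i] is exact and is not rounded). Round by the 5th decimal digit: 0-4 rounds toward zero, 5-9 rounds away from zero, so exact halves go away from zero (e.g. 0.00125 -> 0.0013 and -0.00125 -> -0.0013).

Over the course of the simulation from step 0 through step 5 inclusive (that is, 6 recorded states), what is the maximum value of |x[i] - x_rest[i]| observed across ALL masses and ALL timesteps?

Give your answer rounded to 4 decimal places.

Step 0: x=[4.0000 8.0000 16.0000 18.0000] v=[0.0000 0.0000 0.0000 2.0000]
Step 1: x=[4.0000 8.6400 15.0400 18.8800] v=[0.0000 3.2000 -4.8000 4.4000]
Step 2: x=[4.1024 9.5616 13.6704 19.9456] v=[0.5120 4.6080 -6.8480 5.3280]
Step 3: x=[4.4219 10.2671 12.6474 20.8072] v=[1.5974 3.5277 -5.1149 4.3078]
Step 4: x=[4.9691 10.4183 12.5491 21.1632] v=[2.7360 0.7558 -0.4913 1.7800]
Step 5: x=[5.5931 10.0385 13.4882 20.9409] v=[3.1201 -1.8989 4.6953 -1.1113]
Max displacement = 2.4509

Answer: 2.4509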